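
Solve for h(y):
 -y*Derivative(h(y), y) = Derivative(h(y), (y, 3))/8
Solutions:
 h(y) = C1 + Integral(C2*airyai(-2*y) + C3*airybi(-2*y), y)


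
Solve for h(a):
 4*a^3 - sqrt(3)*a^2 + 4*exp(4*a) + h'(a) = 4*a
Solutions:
 h(a) = C1 - a^4 + sqrt(3)*a^3/3 + 2*a^2 - exp(4*a)


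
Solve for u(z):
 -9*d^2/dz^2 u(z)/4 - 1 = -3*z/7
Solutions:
 u(z) = C1 + C2*z + 2*z^3/63 - 2*z^2/9


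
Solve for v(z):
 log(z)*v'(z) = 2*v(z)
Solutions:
 v(z) = C1*exp(2*li(z))


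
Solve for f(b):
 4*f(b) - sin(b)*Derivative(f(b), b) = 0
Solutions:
 f(b) = C1*(cos(b)^2 - 2*cos(b) + 1)/(cos(b)^2 + 2*cos(b) + 1)


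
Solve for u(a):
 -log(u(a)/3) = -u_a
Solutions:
 Integral(1/(-log(_y) + log(3)), (_y, u(a))) = C1 - a


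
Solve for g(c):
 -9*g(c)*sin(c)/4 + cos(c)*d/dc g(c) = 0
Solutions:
 g(c) = C1/cos(c)^(9/4)


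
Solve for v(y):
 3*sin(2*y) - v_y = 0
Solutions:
 v(y) = C1 - 3*cos(2*y)/2


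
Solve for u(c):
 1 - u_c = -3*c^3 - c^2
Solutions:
 u(c) = C1 + 3*c^4/4 + c^3/3 + c


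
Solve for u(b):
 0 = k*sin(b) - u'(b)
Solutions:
 u(b) = C1 - k*cos(b)


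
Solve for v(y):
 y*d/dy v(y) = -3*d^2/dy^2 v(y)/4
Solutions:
 v(y) = C1 + C2*erf(sqrt(6)*y/3)


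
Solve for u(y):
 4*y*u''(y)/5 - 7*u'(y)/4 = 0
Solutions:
 u(y) = C1 + C2*y^(51/16)


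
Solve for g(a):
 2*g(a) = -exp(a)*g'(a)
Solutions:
 g(a) = C1*exp(2*exp(-a))


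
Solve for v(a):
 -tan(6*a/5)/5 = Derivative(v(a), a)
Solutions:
 v(a) = C1 + log(cos(6*a/5))/6


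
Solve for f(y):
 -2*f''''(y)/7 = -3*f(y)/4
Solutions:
 f(y) = C1*exp(-42^(1/4)*y/2) + C2*exp(42^(1/4)*y/2) + C3*sin(42^(1/4)*y/2) + C4*cos(42^(1/4)*y/2)


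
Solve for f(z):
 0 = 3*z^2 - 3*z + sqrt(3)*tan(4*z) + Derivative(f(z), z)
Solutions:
 f(z) = C1 - z^3 + 3*z^2/2 + sqrt(3)*log(cos(4*z))/4


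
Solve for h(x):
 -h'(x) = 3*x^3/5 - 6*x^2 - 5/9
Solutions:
 h(x) = C1 - 3*x^4/20 + 2*x^3 + 5*x/9


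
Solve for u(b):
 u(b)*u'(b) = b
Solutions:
 u(b) = -sqrt(C1 + b^2)
 u(b) = sqrt(C1 + b^2)


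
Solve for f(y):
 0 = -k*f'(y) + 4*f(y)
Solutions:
 f(y) = C1*exp(4*y/k)


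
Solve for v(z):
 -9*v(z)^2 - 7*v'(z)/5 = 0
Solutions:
 v(z) = 7/(C1 + 45*z)


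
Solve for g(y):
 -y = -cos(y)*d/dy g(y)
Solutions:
 g(y) = C1 + Integral(y/cos(y), y)


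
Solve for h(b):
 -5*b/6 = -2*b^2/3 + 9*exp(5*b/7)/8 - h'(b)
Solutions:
 h(b) = C1 - 2*b^3/9 + 5*b^2/12 + 63*exp(5*b/7)/40


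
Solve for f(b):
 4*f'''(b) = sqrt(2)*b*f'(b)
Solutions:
 f(b) = C1 + Integral(C2*airyai(sqrt(2)*b/2) + C3*airybi(sqrt(2)*b/2), b)


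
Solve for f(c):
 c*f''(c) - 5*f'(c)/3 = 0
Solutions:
 f(c) = C1 + C2*c^(8/3)


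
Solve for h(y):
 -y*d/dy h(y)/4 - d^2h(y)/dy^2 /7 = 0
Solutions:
 h(y) = C1 + C2*erf(sqrt(14)*y/4)


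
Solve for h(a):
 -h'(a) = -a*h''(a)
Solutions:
 h(a) = C1 + C2*a^2


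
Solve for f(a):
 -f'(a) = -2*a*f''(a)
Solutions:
 f(a) = C1 + C2*a^(3/2)


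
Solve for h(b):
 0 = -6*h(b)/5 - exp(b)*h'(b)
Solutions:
 h(b) = C1*exp(6*exp(-b)/5)


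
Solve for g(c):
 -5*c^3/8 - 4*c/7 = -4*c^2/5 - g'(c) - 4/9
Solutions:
 g(c) = C1 + 5*c^4/32 - 4*c^3/15 + 2*c^2/7 - 4*c/9


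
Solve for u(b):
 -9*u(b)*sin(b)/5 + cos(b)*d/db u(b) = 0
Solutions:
 u(b) = C1/cos(b)^(9/5)


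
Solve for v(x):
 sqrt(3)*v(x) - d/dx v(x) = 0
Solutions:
 v(x) = C1*exp(sqrt(3)*x)


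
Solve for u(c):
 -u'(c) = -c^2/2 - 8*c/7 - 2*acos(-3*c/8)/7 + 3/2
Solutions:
 u(c) = C1 + c^3/6 + 4*c^2/7 + 2*c*acos(-3*c/8)/7 - 3*c/2 + 2*sqrt(64 - 9*c^2)/21


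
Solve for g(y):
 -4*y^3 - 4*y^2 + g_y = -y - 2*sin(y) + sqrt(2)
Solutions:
 g(y) = C1 + y^4 + 4*y^3/3 - y^2/2 + sqrt(2)*y + 2*cos(y)


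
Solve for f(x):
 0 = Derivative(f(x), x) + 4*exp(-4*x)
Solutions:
 f(x) = C1 + exp(-4*x)


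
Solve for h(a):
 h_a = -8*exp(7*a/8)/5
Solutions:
 h(a) = C1 - 64*exp(7*a/8)/35


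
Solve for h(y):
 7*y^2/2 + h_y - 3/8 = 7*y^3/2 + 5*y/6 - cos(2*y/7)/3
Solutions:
 h(y) = C1 + 7*y^4/8 - 7*y^3/6 + 5*y^2/12 + 3*y/8 - 7*sin(2*y/7)/6


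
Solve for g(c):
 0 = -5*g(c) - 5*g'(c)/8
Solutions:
 g(c) = C1*exp(-8*c)


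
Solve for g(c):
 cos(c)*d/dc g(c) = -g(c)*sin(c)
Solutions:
 g(c) = C1*cos(c)


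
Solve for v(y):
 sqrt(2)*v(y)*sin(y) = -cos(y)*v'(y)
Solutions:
 v(y) = C1*cos(y)^(sqrt(2))


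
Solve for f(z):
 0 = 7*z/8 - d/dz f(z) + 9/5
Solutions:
 f(z) = C1 + 7*z^2/16 + 9*z/5


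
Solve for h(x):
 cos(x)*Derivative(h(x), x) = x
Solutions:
 h(x) = C1 + Integral(x/cos(x), x)


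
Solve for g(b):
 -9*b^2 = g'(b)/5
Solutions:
 g(b) = C1 - 15*b^3


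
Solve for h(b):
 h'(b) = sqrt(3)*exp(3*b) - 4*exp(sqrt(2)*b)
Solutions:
 h(b) = C1 + sqrt(3)*exp(3*b)/3 - 2*sqrt(2)*exp(sqrt(2)*b)


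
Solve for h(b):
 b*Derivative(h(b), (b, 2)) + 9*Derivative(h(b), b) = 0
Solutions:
 h(b) = C1 + C2/b^8


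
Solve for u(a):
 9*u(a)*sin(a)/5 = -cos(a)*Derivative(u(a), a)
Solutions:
 u(a) = C1*cos(a)^(9/5)


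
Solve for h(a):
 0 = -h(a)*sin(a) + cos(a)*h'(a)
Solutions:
 h(a) = C1/cos(a)


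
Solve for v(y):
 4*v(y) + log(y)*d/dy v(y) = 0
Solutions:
 v(y) = C1*exp(-4*li(y))


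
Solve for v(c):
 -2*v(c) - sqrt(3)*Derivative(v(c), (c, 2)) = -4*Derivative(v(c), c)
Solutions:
 v(c) = C1*exp(c*(-sqrt(6)*sqrt(2 - sqrt(3)) + 2*sqrt(3))/3) + C2*exp(c*(sqrt(6)*sqrt(2 - sqrt(3)) + 2*sqrt(3))/3)


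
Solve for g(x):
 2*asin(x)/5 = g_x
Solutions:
 g(x) = C1 + 2*x*asin(x)/5 + 2*sqrt(1 - x^2)/5


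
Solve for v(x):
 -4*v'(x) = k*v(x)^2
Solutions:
 v(x) = 4/(C1 + k*x)


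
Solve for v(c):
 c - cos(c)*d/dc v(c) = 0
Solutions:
 v(c) = C1 + Integral(c/cos(c), c)


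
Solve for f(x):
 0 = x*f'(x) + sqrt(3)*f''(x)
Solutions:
 f(x) = C1 + C2*erf(sqrt(2)*3^(3/4)*x/6)


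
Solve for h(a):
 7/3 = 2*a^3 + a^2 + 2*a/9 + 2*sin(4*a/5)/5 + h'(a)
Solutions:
 h(a) = C1 - a^4/2 - a^3/3 - a^2/9 + 7*a/3 + cos(4*a/5)/2


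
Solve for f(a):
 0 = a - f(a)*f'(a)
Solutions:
 f(a) = -sqrt(C1 + a^2)
 f(a) = sqrt(C1 + a^2)


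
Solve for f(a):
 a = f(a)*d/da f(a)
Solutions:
 f(a) = -sqrt(C1 + a^2)
 f(a) = sqrt(C1 + a^2)


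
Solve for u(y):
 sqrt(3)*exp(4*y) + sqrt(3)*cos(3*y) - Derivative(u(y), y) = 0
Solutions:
 u(y) = C1 + sqrt(3)*exp(4*y)/4 + sqrt(3)*sin(3*y)/3


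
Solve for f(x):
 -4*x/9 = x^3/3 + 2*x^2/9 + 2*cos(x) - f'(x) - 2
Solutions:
 f(x) = C1 + x^4/12 + 2*x^3/27 + 2*x^2/9 - 2*x + 2*sin(x)


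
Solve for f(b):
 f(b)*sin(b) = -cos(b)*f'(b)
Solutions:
 f(b) = C1*cos(b)


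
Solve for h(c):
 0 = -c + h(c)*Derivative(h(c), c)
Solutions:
 h(c) = -sqrt(C1 + c^2)
 h(c) = sqrt(C1 + c^2)


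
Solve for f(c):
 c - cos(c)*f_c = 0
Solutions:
 f(c) = C1 + Integral(c/cos(c), c)


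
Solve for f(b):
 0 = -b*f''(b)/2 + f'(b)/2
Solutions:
 f(b) = C1 + C2*b^2


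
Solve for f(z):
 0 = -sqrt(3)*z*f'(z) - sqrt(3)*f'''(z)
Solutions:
 f(z) = C1 + Integral(C2*airyai(-z) + C3*airybi(-z), z)


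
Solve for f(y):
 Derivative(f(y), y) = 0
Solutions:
 f(y) = C1


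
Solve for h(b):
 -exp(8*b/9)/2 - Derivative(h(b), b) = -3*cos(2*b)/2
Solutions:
 h(b) = C1 - 9*exp(8*b/9)/16 + 3*sin(2*b)/4


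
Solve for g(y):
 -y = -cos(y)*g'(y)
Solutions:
 g(y) = C1 + Integral(y/cos(y), y)


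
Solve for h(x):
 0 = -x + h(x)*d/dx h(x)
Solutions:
 h(x) = -sqrt(C1 + x^2)
 h(x) = sqrt(C1 + x^2)


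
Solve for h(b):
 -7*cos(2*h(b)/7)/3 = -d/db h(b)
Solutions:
 -7*b/3 - 7*log(sin(2*h(b)/7) - 1)/4 + 7*log(sin(2*h(b)/7) + 1)/4 = C1


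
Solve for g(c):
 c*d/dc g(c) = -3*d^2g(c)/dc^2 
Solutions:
 g(c) = C1 + C2*erf(sqrt(6)*c/6)


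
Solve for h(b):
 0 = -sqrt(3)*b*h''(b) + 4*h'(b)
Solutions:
 h(b) = C1 + C2*b^(1 + 4*sqrt(3)/3)


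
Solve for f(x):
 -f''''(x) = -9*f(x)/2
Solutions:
 f(x) = C1*exp(-2^(3/4)*sqrt(3)*x/2) + C2*exp(2^(3/4)*sqrt(3)*x/2) + C3*sin(2^(3/4)*sqrt(3)*x/2) + C4*cos(2^(3/4)*sqrt(3)*x/2)


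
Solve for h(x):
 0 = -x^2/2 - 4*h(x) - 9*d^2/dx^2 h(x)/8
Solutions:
 h(x) = C1*sin(4*sqrt(2)*x/3) + C2*cos(4*sqrt(2)*x/3) - x^2/8 + 9/128


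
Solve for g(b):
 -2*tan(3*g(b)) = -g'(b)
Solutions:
 g(b) = -asin(C1*exp(6*b))/3 + pi/3
 g(b) = asin(C1*exp(6*b))/3


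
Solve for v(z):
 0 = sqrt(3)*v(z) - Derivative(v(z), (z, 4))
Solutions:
 v(z) = C1*exp(-3^(1/8)*z) + C2*exp(3^(1/8)*z) + C3*sin(3^(1/8)*z) + C4*cos(3^(1/8)*z)


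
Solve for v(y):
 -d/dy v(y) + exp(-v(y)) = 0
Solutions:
 v(y) = log(C1 + y)


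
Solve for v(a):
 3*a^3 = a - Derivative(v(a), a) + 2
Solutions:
 v(a) = C1 - 3*a^4/4 + a^2/2 + 2*a


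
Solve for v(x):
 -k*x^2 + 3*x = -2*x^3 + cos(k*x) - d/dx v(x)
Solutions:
 v(x) = C1 + k*x^3/3 - x^4/2 - 3*x^2/2 + sin(k*x)/k


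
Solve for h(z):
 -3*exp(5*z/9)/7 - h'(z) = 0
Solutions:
 h(z) = C1 - 27*exp(5*z/9)/35


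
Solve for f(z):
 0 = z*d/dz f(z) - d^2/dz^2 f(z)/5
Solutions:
 f(z) = C1 + C2*erfi(sqrt(10)*z/2)


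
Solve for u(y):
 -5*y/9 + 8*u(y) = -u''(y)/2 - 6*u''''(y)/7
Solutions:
 u(y) = 5*y/72 + (C1*sin(sqrt(2)*3^(3/4)*7^(1/4)*y*cos(atan(sqrt(5327)/7)/2)/3) + C2*cos(sqrt(2)*3^(3/4)*7^(1/4)*y*cos(atan(sqrt(5327)/7)/2)/3))*exp(-sqrt(2)*3^(3/4)*7^(1/4)*y*sin(atan(sqrt(5327)/7)/2)/3) + (C3*sin(sqrt(2)*3^(3/4)*7^(1/4)*y*cos(atan(sqrt(5327)/7)/2)/3) + C4*cos(sqrt(2)*3^(3/4)*7^(1/4)*y*cos(atan(sqrt(5327)/7)/2)/3))*exp(sqrt(2)*3^(3/4)*7^(1/4)*y*sin(atan(sqrt(5327)/7)/2)/3)


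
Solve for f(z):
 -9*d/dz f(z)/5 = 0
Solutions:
 f(z) = C1


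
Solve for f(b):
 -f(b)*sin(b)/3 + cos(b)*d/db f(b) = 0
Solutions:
 f(b) = C1/cos(b)^(1/3)


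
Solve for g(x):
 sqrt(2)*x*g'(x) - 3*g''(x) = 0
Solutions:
 g(x) = C1 + C2*erfi(2^(3/4)*sqrt(3)*x/6)


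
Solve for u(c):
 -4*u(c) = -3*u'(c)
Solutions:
 u(c) = C1*exp(4*c/3)


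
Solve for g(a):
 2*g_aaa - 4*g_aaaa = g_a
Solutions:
 g(a) = C1 + C4*exp(-a/2) + (C2*sin(a/2) + C3*cos(a/2))*exp(a/2)


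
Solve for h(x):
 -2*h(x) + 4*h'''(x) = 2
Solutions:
 h(x) = C3*exp(2^(2/3)*x/2) + (C1*sin(2^(2/3)*sqrt(3)*x/4) + C2*cos(2^(2/3)*sqrt(3)*x/4))*exp(-2^(2/3)*x/4) - 1


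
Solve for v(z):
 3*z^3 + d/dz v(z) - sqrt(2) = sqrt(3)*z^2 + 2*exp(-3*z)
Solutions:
 v(z) = C1 - 3*z^4/4 + sqrt(3)*z^3/3 + sqrt(2)*z - 2*exp(-3*z)/3


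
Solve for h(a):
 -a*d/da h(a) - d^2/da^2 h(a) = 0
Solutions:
 h(a) = C1 + C2*erf(sqrt(2)*a/2)


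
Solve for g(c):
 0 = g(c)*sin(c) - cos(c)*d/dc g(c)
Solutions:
 g(c) = C1/cos(c)


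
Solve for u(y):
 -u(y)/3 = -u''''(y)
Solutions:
 u(y) = C1*exp(-3^(3/4)*y/3) + C2*exp(3^(3/4)*y/3) + C3*sin(3^(3/4)*y/3) + C4*cos(3^(3/4)*y/3)


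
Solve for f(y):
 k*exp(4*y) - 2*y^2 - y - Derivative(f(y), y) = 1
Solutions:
 f(y) = C1 + k*exp(4*y)/4 - 2*y^3/3 - y^2/2 - y


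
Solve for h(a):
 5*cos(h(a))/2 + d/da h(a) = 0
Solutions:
 h(a) = pi - asin((C1 + exp(5*a))/(C1 - exp(5*a)))
 h(a) = asin((C1 + exp(5*a))/(C1 - exp(5*a)))


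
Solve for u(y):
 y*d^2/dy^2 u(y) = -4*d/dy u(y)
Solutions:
 u(y) = C1 + C2/y^3


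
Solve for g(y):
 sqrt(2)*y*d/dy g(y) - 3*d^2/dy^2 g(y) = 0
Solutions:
 g(y) = C1 + C2*erfi(2^(3/4)*sqrt(3)*y/6)


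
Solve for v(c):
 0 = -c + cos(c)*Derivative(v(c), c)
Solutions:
 v(c) = C1 + Integral(c/cos(c), c)


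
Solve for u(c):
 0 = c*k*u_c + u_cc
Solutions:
 u(c) = Piecewise((-sqrt(2)*sqrt(pi)*C1*erf(sqrt(2)*c*sqrt(k)/2)/(2*sqrt(k)) - C2, (k > 0) | (k < 0)), (-C1*c - C2, True))


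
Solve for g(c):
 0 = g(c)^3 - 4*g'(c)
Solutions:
 g(c) = -sqrt(2)*sqrt(-1/(C1 + c))
 g(c) = sqrt(2)*sqrt(-1/(C1 + c))


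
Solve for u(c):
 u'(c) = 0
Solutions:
 u(c) = C1


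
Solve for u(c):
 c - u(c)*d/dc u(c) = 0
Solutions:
 u(c) = -sqrt(C1 + c^2)
 u(c) = sqrt(C1 + c^2)


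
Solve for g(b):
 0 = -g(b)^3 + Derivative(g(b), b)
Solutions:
 g(b) = -sqrt(2)*sqrt(-1/(C1 + b))/2
 g(b) = sqrt(2)*sqrt(-1/(C1 + b))/2


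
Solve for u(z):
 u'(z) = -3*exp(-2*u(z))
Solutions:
 u(z) = log(-sqrt(C1 - 6*z))
 u(z) = log(C1 - 6*z)/2


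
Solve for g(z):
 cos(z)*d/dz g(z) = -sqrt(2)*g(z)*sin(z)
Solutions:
 g(z) = C1*cos(z)^(sqrt(2))


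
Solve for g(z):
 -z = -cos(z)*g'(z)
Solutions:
 g(z) = C1 + Integral(z/cos(z), z)


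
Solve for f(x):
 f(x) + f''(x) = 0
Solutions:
 f(x) = C1*sin(x) + C2*cos(x)


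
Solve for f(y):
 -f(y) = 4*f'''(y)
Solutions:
 f(y) = C3*exp(-2^(1/3)*y/2) + (C1*sin(2^(1/3)*sqrt(3)*y/4) + C2*cos(2^(1/3)*sqrt(3)*y/4))*exp(2^(1/3)*y/4)


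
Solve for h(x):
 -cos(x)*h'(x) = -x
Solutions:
 h(x) = C1 + Integral(x/cos(x), x)


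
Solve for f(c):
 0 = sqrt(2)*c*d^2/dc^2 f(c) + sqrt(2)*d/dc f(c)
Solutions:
 f(c) = C1 + C2*log(c)


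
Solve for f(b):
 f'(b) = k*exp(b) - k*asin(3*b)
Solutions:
 f(b) = C1 - k*(b*asin(3*b) + sqrt(1 - 9*b^2)/3 - exp(b))


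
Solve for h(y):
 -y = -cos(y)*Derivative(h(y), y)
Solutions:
 h(y) = C1 + Integral(y/cos(y), y)


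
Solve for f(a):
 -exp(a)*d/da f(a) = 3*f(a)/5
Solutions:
 f(a) = C1*exp(3*exp(-a)/5)


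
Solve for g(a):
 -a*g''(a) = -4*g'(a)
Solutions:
 g(a) = C1 + C2*a^5


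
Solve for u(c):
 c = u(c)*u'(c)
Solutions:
 u(c) = -sqrt(C1 + c^2)
 u(c) = sqrt(C1 + c^2)


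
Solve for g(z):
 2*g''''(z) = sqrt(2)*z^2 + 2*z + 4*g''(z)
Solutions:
 g(z) = C1 + C2*z + C3*exp(-sqrt(2)*z) + C4*exp(sqrt(2)*z) - sqrt(2)*z^4/48 - z^3/12 - sqrt(2)*z^2/8


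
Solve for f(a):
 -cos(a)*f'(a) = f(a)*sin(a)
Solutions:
 f(a) = C1*cos(a)


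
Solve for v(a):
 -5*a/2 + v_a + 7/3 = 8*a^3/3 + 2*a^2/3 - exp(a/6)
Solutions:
 v(a) = C1 + 2*a^4/3 + 2*a^3/9 + 5*a^2/4 - 7*a/3 - 6*exp(a/6)


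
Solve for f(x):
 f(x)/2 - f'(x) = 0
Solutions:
 f(x) = C1*exp(x/2)


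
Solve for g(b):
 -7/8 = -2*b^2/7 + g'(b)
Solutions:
 g(b) = C1 + 2*b^3/21 - 7*b/8


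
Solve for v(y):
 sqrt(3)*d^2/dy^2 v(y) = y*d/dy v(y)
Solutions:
 v(y) = C1 + C2*erfi(sqrt(2)*3^(3/4)*y/6)


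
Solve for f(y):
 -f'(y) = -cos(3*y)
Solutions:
 f(y) = C1 + sin(3*y)/3


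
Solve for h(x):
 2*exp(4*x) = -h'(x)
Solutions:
 h(x) = C1 - exp(4*x)/2


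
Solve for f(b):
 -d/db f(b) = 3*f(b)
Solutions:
 f(b) = C1*exp(-3*b)


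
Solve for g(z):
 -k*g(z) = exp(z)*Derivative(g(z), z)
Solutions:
 g(z) = C1*exp(k*exp(-z))


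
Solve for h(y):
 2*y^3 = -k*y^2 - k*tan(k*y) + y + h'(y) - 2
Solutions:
 h(y) = C1 + k*y^3/3 + k*Piecewise((-log(cos(k*y))/k, Ne(k, 0)), (0, True)) + y^4/2 - y^2/2 + 2*y


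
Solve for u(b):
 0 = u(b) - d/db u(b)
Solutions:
 u(b) = C1*exp(b)


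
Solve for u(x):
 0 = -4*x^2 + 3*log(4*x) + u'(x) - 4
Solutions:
 u(x) = C1 + 4*x^3/3 - 3*x*log(x) - x*log(64) + 7*x


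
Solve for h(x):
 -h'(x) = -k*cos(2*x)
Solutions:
 h(x) = C1 + k*sin(2*x)/2


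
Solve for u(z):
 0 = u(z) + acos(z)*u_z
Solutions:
 u(z) = C1*exp(-Integral(1/acos(z), z))


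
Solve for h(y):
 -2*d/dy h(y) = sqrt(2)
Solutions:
 h(y) = C1 - sqrt(2)*y/2


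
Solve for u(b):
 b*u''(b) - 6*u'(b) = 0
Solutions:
 u(b) = C1 + C2*b^7


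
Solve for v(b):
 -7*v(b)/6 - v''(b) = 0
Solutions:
 v(b) = C1*sin(sqrt(42)*b/6) + C2*cos(sqrt(42)*b/6)


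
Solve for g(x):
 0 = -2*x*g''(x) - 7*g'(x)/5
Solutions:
 g(x) = C1 + C2*x^(3/10)


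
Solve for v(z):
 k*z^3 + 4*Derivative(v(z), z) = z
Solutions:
 v(z) = C1 - k*z^4/16 + z^2/8


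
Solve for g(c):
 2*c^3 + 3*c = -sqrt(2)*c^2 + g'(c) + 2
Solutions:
 g(c) = C1 + c^4/2 + sqrt(2)*c^3/3 + 3*c^2/2 - 2*c


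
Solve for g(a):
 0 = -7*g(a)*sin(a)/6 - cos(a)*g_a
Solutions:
 g(a) = C1*cos(a)^(7/6)


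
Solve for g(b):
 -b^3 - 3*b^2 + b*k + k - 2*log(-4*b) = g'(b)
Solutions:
 g(b) = C1 - b^4/4 - b^3 + b^2*k/2 + b*(k - 4*log(2) + 2) - 2*b*log(-b)


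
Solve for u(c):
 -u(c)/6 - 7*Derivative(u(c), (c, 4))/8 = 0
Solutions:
 u(c) = (C1*sin(21^(3/4)*c/21) + C2*cos(21^(3/4)*c/21))*exp(-21^(3/4)*c/21) + (C3*sin(21^(3/4)*c/21) + C4*cos(21^(3/4)*c/21))*exp(21^(3/4)*c/21)


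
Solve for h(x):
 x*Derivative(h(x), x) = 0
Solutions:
 h(x) = C1


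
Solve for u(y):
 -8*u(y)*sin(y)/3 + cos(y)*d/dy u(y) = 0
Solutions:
 u(y) = C1/cos(y)^(8/3)


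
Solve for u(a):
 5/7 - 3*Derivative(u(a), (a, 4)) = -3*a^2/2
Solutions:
 u(a) = C1 + C2*a + C3*a^2 + C4*a^3 + a^6/720 + 5*a^4/504


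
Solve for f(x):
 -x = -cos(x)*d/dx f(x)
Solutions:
 f(x) = C1 + Integral(x/cos(x), x)


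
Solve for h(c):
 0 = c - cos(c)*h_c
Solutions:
 h(c) = C1 + Integral(c/cos(c), c)


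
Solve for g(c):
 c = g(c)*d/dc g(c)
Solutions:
 g(c) = -sqrt(C1 + c^2)
 g(c) = sqrt(C1 + c^2)


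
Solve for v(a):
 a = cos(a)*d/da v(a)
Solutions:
 v(a) = C1 + Integral(a/cos(a), a)


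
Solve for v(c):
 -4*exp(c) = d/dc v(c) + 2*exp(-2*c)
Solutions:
 v(c) = C1 - 4*exp(c) + exp(-2*c)


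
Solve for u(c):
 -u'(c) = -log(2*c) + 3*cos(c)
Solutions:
 u(c) = C1 + c*log(c) - c + c*log(2) - 3*sin(c)


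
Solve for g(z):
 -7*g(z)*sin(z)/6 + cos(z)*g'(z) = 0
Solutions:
 g(z) = C1/cos(z)^(7/6)


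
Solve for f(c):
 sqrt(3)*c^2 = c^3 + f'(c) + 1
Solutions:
 f(c) = C1 - c^4/4 + sqrt(3)*c^3/3 - c


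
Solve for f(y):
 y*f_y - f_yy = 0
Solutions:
 f(y) = C1 + C2*erfi(sqrt(2)*y/2)


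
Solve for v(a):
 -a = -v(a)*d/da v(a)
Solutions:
 v(a) = -sqrt(C1 + a^2)
 v(a) = sqrt(C1 + a^2)


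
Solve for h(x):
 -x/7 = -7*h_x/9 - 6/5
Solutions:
 h(x) = C1 + 9*x^2/98 - 54*x/35


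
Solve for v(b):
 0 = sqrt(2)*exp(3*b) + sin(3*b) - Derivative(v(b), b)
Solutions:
 v(b) = C1 + sqrt(2)*exp(3*b)/3 - cos(3*b)/3


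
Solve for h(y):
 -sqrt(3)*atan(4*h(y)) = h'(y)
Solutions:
 Integral(1/atan(4*_y), (_y, h(y))) = C1 - sqrt(3)*y


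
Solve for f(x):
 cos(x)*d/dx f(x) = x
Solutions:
 f(x) = C1 + Integral(x/cos(x), x)


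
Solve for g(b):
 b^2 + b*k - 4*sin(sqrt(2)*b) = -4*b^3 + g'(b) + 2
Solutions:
 g(b) = C1 + b^4 + b^3/3 + b^2*k/2 - 2*b + 2*sqrt(2)*cos(sqrt(2)*b)


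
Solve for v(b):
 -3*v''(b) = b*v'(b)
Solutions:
 v(b) = C1 + C2*erf(sqrt(6)*b/6)


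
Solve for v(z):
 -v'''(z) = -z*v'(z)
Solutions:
 v(z) = C1 + Integral(C2*airyai(z) + C3*airybi(z), z)


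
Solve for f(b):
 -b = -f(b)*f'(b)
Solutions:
 f(b) = -sqrt(C1 + b^2)
 f(b) = sqrt(C1 + b^2)


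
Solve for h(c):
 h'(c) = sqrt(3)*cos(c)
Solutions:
 h(c) = C1 + sqrt(3)*sin(c)


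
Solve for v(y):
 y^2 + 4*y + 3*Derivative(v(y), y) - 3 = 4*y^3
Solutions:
 v(y) = C1 + y^4/3 - y^3/9 - 2*y^2/3 + y


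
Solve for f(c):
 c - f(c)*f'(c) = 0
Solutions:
 f(c) = -sqrt(C1 + c^2)
 f(c) = sqrt(C1 + c^2)


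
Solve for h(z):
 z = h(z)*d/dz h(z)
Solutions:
 h(z) = -sqrt(C1 + z^2)
 h(z) = sqrt(C1 + z^2)


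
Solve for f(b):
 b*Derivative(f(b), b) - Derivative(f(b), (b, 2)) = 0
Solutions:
 f(b) = C1 + C2*erfi(sqrt(2)*b/2)


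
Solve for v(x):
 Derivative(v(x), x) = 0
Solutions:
 v(x) = C1


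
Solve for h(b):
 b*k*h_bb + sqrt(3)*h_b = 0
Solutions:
 h(b) = C1 + b^(((re(k) - sqrt(3))*re(k) + im(k)^2)/(re(k)^2 + im(k)^2))*(C2*sin(sqrt(3)*log(b)*Abs(im(k))/(re(k)^2 + im(k)^2)) + C3*cos(sqrt(3)*log(b)*im(k)/(re(k)^2 + im(k)^2)))


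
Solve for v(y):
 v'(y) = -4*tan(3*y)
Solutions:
 v(y) = C1 + 4*log(cos(3*y))/3


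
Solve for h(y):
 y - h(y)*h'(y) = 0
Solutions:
 h(y) = -sqrt(C1 + y^2)
 h(y) = sqrt(C1 + y^2)


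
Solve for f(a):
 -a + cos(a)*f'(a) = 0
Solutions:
 f(a) = C1 + Integral(a/cos(a), a)


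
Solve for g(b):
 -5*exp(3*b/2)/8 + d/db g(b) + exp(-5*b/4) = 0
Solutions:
 g(b) = C1 + 5*exp(3*b/2)/12 + 4*exp(-5*b/4)/5


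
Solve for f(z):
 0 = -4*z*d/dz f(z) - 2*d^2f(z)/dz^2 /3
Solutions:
 f(z) = C1 + C2*erf(sqrt(3)*z)


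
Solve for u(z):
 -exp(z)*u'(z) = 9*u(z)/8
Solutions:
 u(z) = C1*exp(9*exp(-z)/8)


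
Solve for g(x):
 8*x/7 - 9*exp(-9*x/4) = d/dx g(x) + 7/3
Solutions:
 g(x) = C1 + 4*x^2/7 - 7*x/3 + 4*exp(-9*x/4)


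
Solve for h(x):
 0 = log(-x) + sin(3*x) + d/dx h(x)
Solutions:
 h(x) = C1 - x*log(-x) + x + cos(3*x)/3


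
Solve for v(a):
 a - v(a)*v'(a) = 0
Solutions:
 v(a) = -sqrt(C1 + a^2)
 v(a) = sqrt(C1 + a^2)


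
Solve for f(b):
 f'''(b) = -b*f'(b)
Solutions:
 f(b) = C1 + Integral(C2*airyai(-b) + C3*airybi(-b), b)


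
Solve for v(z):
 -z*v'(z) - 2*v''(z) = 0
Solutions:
 v(z) = C1 + C2*erf(z/2)


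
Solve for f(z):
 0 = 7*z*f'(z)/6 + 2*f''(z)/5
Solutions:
 f(z) = C1 + C2*erf(sqrt(210)*z/12)


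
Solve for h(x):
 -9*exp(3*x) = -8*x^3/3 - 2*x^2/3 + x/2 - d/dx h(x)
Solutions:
 h(x) = C1 - 2*x^4/3 - 2*x^3/9 + x^2/4 + 3*exp(3*x)


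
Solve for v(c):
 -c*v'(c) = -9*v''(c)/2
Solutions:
 v(c) = C1 + C2*erfi(c/3)


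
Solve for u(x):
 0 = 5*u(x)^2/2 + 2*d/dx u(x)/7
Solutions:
 u(x) = 4/(C1 + 35*x)


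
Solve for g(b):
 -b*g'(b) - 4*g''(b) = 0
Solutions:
 g(b) = C1 + C2*erf(sqrt(2)*b/4)


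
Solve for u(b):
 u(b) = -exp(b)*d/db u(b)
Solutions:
 u(b) = C1*exp(exp(-b))


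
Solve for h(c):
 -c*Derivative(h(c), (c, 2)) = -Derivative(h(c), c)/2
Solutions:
 h(c) = C1 + C2*c^(3/2)


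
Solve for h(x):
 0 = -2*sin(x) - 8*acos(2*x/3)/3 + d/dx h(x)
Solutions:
 h(x) = C1 + 8*x*acos(2*x/3)/3 - 4*sqrt(9 - 4*x^2)/3 - 2*cos(x)


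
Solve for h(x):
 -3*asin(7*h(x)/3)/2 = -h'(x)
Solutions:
 Integral(1/asin(7*_y/3), (_y, h(x))) = C1 + 3*x/2


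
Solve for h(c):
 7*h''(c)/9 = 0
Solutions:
 h(c) = C1 + C2*c


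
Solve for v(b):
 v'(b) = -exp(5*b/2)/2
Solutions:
 v(b) = C1 - exp(5*b/2)/5


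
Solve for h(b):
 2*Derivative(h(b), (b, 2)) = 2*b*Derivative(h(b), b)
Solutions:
 h(b) = C1 + C2*erfi(sqrt(2)*b/2)


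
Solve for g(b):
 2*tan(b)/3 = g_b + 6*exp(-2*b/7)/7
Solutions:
 g(b) = C1 + log(tan(b)^2 + 1)/3 + 3*exp(-2*b/7)


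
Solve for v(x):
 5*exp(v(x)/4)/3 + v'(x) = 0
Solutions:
 v(x) = 4*log(1/(C1 + 5*x)) + 4*log(12)


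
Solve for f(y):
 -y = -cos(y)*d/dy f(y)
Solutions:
 f(y) = C1 + Integral(y/cos(y), y)


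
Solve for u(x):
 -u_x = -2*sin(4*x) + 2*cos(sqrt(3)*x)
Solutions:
 u(x) = C1 - 2*sqrt(3)*sin(sqrt(3)*x)/3 - cos(4*x)/2


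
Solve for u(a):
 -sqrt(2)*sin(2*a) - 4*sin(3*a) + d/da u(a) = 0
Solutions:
 u(a) = C1 - sqrt(2)*cos(2*a)/2 - 4*cos(3*a)/3


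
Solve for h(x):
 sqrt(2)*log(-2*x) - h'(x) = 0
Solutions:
 h(x) = C1 + sqrt(2)*x*log(-x) + sqrt(2)*x*(-1 + log(2))


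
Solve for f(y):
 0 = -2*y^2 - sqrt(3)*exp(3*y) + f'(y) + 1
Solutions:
 f(y) = C1 + 2*y^3/3 - y + sqrt(3)*exp(3*y)/3


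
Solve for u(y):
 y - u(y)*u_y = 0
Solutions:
 u(y) = -sqrt(C1 + y^2)
 u(y) = sqrt(C1 + y^2)


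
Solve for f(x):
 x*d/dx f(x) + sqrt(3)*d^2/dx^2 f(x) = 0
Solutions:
 f(x) = C1 + C2*erf(sqrt(2)*3^(3/4)*x/6)


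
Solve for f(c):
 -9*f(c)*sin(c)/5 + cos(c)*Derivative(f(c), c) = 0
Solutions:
 f(c) = C1/cos(c)^(9/5)


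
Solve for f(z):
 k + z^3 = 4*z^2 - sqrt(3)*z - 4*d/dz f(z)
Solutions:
 f(z) = C1 - k*z/4 - z^4/16 + z^3/3 - sqrt(3)*z^2/8


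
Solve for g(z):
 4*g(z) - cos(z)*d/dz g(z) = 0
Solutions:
 g(z) = C1*(sin(z)^2 + 2*sin(z) + 1)/(sin(z)^2 - 2*sin(z) + 1)


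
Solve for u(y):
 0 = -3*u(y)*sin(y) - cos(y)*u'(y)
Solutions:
 u(y) = C1*cos(y)^3


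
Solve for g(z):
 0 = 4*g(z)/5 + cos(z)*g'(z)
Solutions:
 g(z) = C1*(sin(z) - 1)^(2/5)/(sin(z) + 1)^(2/5)


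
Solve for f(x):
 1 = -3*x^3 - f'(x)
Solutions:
 f(x) = C1 - 3*x^4/4 - x


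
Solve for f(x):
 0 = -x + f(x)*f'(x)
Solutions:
 f(x) = -sqrt(C1 + x^2)
 f(x) = sqrt(C1 + x^2)


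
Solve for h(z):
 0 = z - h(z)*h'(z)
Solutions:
 h(z) = -sqrt(C1 + z^2)
 h(z) = sqrt(C1 + z^2)


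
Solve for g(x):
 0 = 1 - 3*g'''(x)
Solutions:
 g(x) = C1 + C2*x + C3*x^2 + x^3/18


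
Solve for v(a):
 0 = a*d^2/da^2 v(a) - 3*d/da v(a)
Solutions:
 v(a) = C1 + C2*a^4


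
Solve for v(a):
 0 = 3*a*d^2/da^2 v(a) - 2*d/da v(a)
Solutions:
 v(a) = C1 + C2*a^(5/3)


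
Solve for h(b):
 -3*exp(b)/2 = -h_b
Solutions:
 h(b) = C1 + 3*exp(b)/2


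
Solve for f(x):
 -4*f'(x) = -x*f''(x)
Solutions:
 f(x) = C1 + C2*x^5


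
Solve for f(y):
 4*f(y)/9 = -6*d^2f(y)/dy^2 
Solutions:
 f(y) = C1*sin(sqrt(6)*y/9) + C2*cos(sqrt(6)*y/9)


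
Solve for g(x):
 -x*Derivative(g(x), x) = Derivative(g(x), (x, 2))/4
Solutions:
 g(x) = C1 + C2*erf(sqrt(2)*x)


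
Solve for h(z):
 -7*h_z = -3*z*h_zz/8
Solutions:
 h(z) = C1 + C2*z^(59/3)


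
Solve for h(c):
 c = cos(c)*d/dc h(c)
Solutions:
 h(c) = C1 + Integral(c/cos(c), c)


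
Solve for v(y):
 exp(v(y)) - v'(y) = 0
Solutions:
 v(y) = log(-1/(C1 + y))


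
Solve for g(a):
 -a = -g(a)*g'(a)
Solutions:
 g(a) = -sqrt(C1 + a^2)
 g(a) = sqrt(C1 + a^2)


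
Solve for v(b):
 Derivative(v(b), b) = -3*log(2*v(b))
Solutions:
 Integral(1/(log(_y) + log(2)), (_y, v(b)))/3 = C1 - b


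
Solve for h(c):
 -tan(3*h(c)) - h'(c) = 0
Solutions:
 h(c) = -asin(C1*exp(-3*c))/3 + pi/3
 h(c) = asin(C1*exp(-3*c))/3


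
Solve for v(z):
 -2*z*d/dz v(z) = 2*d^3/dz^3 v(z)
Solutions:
 v(z) = C1 + Integral(C2*airyai(-z) + C3*airybi(-z), z)


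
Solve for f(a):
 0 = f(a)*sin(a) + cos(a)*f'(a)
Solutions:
 f(a) = C1*cos(a)


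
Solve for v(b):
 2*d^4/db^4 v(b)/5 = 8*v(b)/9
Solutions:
 v(b) = C1*exp(-5^(1/4)*sqrt(6)*b/3) + C2*exp(5^(1/4)*sqrt(6)*b/3) + C3*sin(5^(1/4)*sqrt(6)*b/3) + C4*cos(5^(1/4)*sqrt(6)*b/3)


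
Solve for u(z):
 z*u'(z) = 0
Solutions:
 u(z) = C1


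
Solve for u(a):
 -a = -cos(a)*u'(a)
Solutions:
 u(a) = C1 + Integral(a/cos(a), a)


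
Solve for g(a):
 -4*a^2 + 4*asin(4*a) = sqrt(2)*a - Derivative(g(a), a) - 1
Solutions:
 g(a) = C1 + 4*a^3/3 + sqrt(2)*a^2/2 - 4*a*asin(4*a) - a - sqrt(1 - 16*a^2)


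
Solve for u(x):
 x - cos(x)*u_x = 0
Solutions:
 u(x) = C1 + Integral(x/cos(x), x)


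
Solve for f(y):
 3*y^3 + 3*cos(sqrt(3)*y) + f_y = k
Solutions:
 f(y) = C1 + k*y - 3*y^4/4 - sqrt(3)*sin(sqrt(3)*y)


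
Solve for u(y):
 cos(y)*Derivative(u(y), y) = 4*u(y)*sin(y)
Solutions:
 u(y) = C1/cos(y)^4


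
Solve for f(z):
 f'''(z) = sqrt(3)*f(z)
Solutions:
 f(z) = C3*exp(3^(1/6)*z) + (C1*sin(3^(2/3)*z/2) + C2*cos(3^(2/3)*z/2))*exp(-3^(1/6)*z/2)


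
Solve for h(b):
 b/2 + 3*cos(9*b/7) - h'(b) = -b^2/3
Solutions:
 h(b) = C1 + b^3/9 + b^2/4 + 7*sin(9*b/7)/3


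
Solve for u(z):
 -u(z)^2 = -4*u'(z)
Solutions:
 u(z) = -4/(C1 + z)


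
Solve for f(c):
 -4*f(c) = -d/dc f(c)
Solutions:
 f(c) = C1*exp(4*c)


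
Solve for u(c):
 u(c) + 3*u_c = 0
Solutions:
 u(c) = C1*exp(-c/3)


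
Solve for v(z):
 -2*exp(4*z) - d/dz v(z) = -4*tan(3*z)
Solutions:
 v(z) = C1 - exp(4*z)/2 - 4*log(cos(3*z))/3


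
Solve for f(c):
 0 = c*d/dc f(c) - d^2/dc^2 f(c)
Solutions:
 f(c) = C1 + C2*erfi(sqrt(2)*c/2)


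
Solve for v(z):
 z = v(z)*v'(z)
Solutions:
 v(z) = -sqrt(C1 + z^2)
 v(z) = sqrt(C1 + z^2)


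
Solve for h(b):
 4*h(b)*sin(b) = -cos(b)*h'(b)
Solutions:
 h(b) = C1*cos(b)^4


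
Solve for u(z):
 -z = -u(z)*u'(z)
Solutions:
 u(z) = -sqrt(C1 + z^2)
 u(z) = sqrt(C1 + z^2)


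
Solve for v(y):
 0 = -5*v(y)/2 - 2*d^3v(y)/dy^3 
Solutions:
 v(y) = C3*exp(-10^(1/3)*y/2) + (C1*sin(10^(1/3)*sqrt(3)*y/4) + C2*cos(10^(1/3)*sqrt(3)*y/4))*exp(10^(1/3)*y/4)


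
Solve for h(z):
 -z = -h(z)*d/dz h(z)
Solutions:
 h(z) = -sqrt(C1 + z^2)
 h(z) = sqrt(C1 + z^2)


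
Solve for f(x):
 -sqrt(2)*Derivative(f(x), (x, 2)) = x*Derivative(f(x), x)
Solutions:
 f(x) = C1 + C2*erf(2^(1/4)*x/2)


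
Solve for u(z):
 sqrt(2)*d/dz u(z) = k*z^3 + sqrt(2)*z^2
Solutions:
 u(z) = C1 + sqrt(2)*k*z^4/8 + z^3/3


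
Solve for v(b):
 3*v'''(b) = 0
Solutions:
 v(b) = C1 + C2*b + C3*b^2


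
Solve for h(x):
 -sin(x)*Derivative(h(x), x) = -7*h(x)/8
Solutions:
 h(x) = C1*(cos(x) - 1)^(7/16)/(cos(x) + 1)^(7/16)


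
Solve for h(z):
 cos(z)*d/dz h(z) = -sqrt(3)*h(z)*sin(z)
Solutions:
 h(z) = C1*cos(z)^(sqrt(3))


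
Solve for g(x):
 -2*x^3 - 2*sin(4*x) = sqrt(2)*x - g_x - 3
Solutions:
 g(x) = C1 + x^4/2 + sqrt(2)*x^2/2 - 3*x - cos(4*x)/2


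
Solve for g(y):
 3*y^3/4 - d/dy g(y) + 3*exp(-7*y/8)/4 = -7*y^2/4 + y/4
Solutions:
 g(y) = C1 + 3*y^4/16 + 7*y^3/12 - y^2/8 - 6*exp(-7*y/8)/7


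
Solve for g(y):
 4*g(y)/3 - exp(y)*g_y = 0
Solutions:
 g(y) = C1*exp(-4*exp(-y)/3)


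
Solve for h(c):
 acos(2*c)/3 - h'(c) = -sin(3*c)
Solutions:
 h(c) = C1 + c*acos(2*c)/3 - sqrt(1 - 4*c^2)/6 - cos(3*c)/3


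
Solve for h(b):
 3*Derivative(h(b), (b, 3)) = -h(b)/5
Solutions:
 h(b) = C3*exp(-15^(2/3)*b/15) + (C1*sin(3^(1/6)*5^(2/3)*b/10) + C2*cos(3^(1/6)*5^(2/3)*b/10))*exp(15^(2/3)*b/30)


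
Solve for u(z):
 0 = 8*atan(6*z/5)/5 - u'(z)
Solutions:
 u(z) = C1 + 8*z*atan(6*z/5)/5 - 2*log(36*z^2 + 25)/3


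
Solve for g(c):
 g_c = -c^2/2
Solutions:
 g(c) = C1 - c^3/6


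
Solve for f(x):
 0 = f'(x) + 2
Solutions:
 f(x) = C1 - 2*x


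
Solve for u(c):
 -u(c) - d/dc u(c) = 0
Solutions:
 u(c) = C1*exp(-c)


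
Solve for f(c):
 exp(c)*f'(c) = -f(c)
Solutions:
 f(c) = C1*exp(exp(-c))


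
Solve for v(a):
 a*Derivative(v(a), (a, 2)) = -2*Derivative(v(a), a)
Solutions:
 v(a) = C1 + C2/a


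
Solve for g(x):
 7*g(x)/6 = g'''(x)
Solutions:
 g(x) = C3*exp(6^(2/3)*7^(1/3)*x/6) + (C1*sin(2^(2/3)*3^(1/6)*7^(1/3)*x/4) + C2*cos(2^(2/3)*3^(1/6)*7^(1/3)*x/4))*exp(-6^(2/3)*7^(1/3)*x/12)


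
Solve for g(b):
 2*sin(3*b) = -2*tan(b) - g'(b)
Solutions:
 g(b) = C1 + 2*log(cos(b)) + 2*cos(3*b)/3


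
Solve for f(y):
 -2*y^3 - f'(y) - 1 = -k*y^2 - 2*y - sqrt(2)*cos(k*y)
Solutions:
 f(y) = C1 + k*y^3/3 - y^4/2 + y^2 - y + sqrt(2)*sin(k*y)/k


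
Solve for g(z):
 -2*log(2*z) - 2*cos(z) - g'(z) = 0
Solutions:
 g(z) = C1 - 2*z*log(z) - 2*z*log(2) + 2*z - 2*sin(z)


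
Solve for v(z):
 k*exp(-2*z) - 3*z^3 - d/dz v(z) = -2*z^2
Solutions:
 v(z) = C1 - k*exp(-2*z)/2 - 3*z^4/4 + 2*z^3/3


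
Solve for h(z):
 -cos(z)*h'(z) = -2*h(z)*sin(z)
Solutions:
 h(z) = C1/cos(z)^2


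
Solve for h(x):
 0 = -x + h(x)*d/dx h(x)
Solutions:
 h(x) = -sqrt(C1 + x^2)
 h(x) = sqrt(C1 + x^2)


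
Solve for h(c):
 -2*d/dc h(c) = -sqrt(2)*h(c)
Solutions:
 h(c) = C1*exp(sqrt(2)*c/2)


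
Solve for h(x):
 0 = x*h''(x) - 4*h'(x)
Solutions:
 h(x) = C1 + C2*x^5


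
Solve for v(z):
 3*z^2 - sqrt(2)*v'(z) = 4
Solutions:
 v(z) = C1 + sqrt(2)*z^3/2 - 2*sqrt(2)*z


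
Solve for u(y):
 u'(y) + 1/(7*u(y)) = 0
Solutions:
 u(y) = -sqrt(C1 - 14*y)/7
 u(y) = sqrt(C1 - 14*y)/7


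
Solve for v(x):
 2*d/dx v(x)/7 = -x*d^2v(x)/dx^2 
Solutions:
 v(x) = C1 + C2*x^(5/7)


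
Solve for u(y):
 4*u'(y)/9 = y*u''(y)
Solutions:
 u(y) = C1 + C2*y^(13/9)


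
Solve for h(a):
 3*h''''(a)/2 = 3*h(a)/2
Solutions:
 h(a) = C1*exp(-a) + C2*exp(a) + C3*sin(a) + C4*cos(a)


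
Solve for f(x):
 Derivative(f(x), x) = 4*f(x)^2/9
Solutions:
 f(x) = -9/(C1 + 4*x)


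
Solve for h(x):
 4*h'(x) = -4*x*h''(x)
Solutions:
 h(x) = C1 + C2*log(x)


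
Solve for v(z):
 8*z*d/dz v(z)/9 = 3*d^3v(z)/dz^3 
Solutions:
 v(z) = C1 + Integral(C2*airyai(2*z/3) + C3*airybi(2*z/3), z)


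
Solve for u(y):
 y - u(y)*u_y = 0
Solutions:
 u(y) = -sqrt(C1 + y^2)
 u(y) = sqrt(C1 + y^2)


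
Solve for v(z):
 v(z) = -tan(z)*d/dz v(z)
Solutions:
 v(z) = C1/sin(z)


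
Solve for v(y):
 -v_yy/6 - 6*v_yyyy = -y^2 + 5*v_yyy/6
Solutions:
 v(y) = C1 + C2*y + y^4/2 - 10*y^3 - 66*y^2 + (C3*sin(sqrt(119)*y/72) + C4*cos(sqrt(119)*y/72))*exp(-5*y/72)


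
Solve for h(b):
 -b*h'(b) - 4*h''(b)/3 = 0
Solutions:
 h(b) = C1 + C2*erf(sqrt(6)*b/4)


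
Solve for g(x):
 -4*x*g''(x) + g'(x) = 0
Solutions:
 g(x) = C1 + C2*x^(5/4)


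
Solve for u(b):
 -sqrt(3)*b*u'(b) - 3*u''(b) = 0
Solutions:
 u(b) = C1 + C2*erf(sqrt(2)*3^(3/4)*b/6)


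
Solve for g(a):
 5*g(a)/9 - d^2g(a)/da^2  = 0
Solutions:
 g(a) = C1*exp(-sqrt(5)*a/3) + C2*exp(sqrt(5)*a/3)


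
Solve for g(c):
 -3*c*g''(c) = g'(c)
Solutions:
 g(c) = C1 + C2*c^(2/3)


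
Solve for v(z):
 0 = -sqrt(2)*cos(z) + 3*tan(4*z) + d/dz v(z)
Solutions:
 v(z) = C1 + 3*log(cos(4*z))/4 + sqrt(2)*sin(z)


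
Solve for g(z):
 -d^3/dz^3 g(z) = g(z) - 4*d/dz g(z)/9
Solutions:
 g(z) = C1*exp(z*(8*18^(1/3)/(sqrt(58281) + 243)^(1/3) + 12^(1/3)*(sqrt(58281) + 243)^(1/3))/36)*sin(2^(1/3)*3^(1/6)*z*(-2^(1/3)*3^(2/3)*(sqrt(58281) + 243)^(1/3) + 24/(sqrt(58281) + 243)^(1/3))/36) + C2*exp(z*(8*18^(1/3)/(sqrt(58281) + 243)^(1/3) + 12^(1/3)*(sqrt(58281) + 243)^(1/3))/36)*cos(2^(1/3)*3^(1/6)*z*(-2^(1/3)*3^(2/3)*(sqrt(58281) + 243)^(1/3) + 24/(sqrt(58281) + 243)^(1/3))/36) + C3*exp(-z*(8*18^(1/3)/(sqrt(58281) + 243)^(1/3) + 12^(1/3)*(sqrt(58281) + 243)^(1/3))/18)


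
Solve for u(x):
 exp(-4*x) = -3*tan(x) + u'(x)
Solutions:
 u(x) = C1 + 3*log(tan(x)^2 + 1)/2 - exp(-4*x)/4


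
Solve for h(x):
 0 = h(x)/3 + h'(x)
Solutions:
 h(x) = C1*exp(-x/3)


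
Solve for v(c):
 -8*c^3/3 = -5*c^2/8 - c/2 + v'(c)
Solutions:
 v(c) = C1 - 2*c^4/3 + 5*c^3/24 + c^2/4


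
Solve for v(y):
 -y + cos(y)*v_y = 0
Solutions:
 v(y) = C1 + Integral(y/cos(y), y)


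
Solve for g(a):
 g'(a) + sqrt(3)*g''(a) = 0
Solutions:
 g(a) = C1 + C2*exp(-sqrt(3)*a/3)


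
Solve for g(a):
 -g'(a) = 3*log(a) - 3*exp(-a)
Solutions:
 g(a) = C1 - 3*a*log(a) + 3*a - 3*exp(-a)


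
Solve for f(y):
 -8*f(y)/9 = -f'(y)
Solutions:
 f(y) = C1*exp(8*y/9)


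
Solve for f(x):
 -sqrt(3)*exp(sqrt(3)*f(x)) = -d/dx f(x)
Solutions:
 f(x) = sqrt(3)*(2*log(-1/(C1 + sqrt(3)*x)) - log(3))/6


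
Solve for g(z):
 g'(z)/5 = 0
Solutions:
 g(z) = C1


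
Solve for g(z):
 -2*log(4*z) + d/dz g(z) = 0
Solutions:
 g(z) = C1 + 2*z*log(z) - 2*z + z*log(16)


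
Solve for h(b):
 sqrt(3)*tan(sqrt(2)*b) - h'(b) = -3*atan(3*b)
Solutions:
 h(b) = C1 + 3*b*atan(3*b) - log(9*b^2 + 1)/2 - sqrt(6)*log(cos(sqrt(2)*b))/2


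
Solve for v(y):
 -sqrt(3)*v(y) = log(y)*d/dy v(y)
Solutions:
 v(y) = C1*exp(-sqrt(3)*li(y))


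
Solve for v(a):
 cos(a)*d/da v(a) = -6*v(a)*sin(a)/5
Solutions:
 v(a) = C1*cos(a)^(6/5)


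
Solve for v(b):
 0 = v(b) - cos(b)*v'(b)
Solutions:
 v(b) = C1*sqrt(sin(b) + 1)/sqrt(sin(b) - 1)


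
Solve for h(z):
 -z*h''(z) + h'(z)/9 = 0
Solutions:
 h(z) = C1 + C2*z^(10/9)


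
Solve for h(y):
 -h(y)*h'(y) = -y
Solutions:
 h(y) = -sqrt(C1 + y^2)
 h(y) = sqrt(C1 + y^2)


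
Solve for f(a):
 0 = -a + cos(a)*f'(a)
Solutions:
 f(a) = C1 + Integral(a/cos(a), a)


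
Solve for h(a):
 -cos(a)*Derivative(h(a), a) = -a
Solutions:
 h(a) = C1 + Integral(a/cos(a), a)


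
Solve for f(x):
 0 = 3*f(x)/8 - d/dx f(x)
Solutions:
 f(x) = C1*exp(3*x/8)


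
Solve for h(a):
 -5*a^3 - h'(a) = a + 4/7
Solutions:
 h(a) = C1 - 5*a^4/4 - a^2/2 - 4*a/7


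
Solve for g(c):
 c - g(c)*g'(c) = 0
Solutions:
 g(c) = -sqrt(C1 + c^2)
 g(c) = sqrt(C1 + c^2)


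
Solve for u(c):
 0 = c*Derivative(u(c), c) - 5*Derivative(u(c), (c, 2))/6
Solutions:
 u(c) = C1 + C2*erfi(sqrt(15)*c/5)


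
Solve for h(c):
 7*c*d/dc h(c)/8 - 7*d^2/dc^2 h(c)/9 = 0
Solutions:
 h(c) = C1 + C2*erfi(3*c/4)


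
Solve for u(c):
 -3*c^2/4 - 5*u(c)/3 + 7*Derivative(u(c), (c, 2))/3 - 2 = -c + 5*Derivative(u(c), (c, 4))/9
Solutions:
 u(c) = C1*exp(-sqrt(10)*c*sqrt(21 - sqrt(141))/10) + C2*exp(sqrt(10)*c*sqrt(21 - sqrt(141))/10) + C3*exp(-sqrt(10)*c*sqrt(sqrt(141) + 21)/10) + C4*exp(sqrt(10)*c*sqrt(sqrt(141) + 21)/10) - 9*c^2/20 + 3*c/5 - 123/50


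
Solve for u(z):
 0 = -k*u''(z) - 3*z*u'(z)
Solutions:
 u(z) = C1 + C2*sqrt(k)*erf(sqrt(6)*z*sqrt(1/k)/2)


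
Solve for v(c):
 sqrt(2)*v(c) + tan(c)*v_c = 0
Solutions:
 v(c) = C1/sin(c)^(sqrt(2))


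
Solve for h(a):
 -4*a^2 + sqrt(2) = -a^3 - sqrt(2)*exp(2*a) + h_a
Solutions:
 h(a) = C1 + a^4/4 - 4*a^3/3 + sqrt(2)*a + sqrt(2)*exp(2*a)/2


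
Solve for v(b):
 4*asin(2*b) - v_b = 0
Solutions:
 v(b) = C1 + 4*b*asin(2*b) + 2*sqrt(1 - 4*b^2)


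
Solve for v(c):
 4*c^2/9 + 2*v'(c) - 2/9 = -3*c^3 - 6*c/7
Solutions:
 v(c) = C1 - 3*c^4/8 - 2*c^3/27 - 3*c^2/14 + c/9


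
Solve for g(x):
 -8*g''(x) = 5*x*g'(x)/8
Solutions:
 g(x) = C1 + C2*erf(sqrt(10)*x/16)


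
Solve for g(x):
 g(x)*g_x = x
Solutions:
 g(x) = -sqrt(C1 + x^2)
 g(x) = sqrt(C1 + x^2)


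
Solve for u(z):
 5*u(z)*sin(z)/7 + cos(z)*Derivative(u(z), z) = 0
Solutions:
 u(z) = C1*cos(z)^(5/7)


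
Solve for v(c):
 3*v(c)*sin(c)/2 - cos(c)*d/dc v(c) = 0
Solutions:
 v(c) = C1/cos(c)^(3/2)


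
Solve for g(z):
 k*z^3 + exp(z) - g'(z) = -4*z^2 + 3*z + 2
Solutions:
 g(z) = C1 + k*z^4/4 + 4*z^3/3 - 3*z^2/2 - 2*z + exp(z)


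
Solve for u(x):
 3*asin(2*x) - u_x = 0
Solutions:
 u(x) = C1 + 3*x*asin(2*x) + 3*sqrt(1 - 4*x^2)/2


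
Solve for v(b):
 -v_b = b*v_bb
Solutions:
 v(b) = C1 + C2*log(b)


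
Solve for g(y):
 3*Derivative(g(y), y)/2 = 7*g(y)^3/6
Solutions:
 g(y) = -3*sqrt(2)*sqrt(-1/(C1 + 7*y))/2
 g(y) = 3*sqrt(2)*sqrt(-1/(C1 + 7*y))/2


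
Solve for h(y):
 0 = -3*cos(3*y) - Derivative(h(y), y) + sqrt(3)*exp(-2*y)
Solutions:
 h(y) = C1 - sin(3*y) - sqrt(3)*exp(-2*y)/2


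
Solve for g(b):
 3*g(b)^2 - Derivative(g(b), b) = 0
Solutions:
 g(b) = -1/(C1 + 3*b)


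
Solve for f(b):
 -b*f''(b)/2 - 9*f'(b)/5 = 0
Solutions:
 f(b) = C1 + C2/b^(13/5)


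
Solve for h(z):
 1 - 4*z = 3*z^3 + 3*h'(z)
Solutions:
 h(z) = C1 - z^4/4 - 2*z^2/3 + z/3


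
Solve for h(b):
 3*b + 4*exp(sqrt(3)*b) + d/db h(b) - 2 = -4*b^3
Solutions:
 h(b) = C1 - b^4 - 3*b^2/2 + 2*b - 4*sqrt(3)*exp(sqrt(3)*b)/3


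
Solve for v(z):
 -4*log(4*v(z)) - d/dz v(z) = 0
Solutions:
 Integral(1/(log(_y) + 2*log(2)), (_y, v(z)))/4 = C1 - z


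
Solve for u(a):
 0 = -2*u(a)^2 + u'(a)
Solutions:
 u(a) = -1/(C1 + 2*a)


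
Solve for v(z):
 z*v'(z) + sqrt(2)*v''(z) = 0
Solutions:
 v(z) = C1 + C2*erf(2^(1/4)*z/2)


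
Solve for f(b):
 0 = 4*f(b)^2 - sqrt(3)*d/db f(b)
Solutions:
 f(b) = -3/(C1 + 4*sqrt(3)*b)


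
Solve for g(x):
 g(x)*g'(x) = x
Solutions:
 g(x) = -sqrt(C1 + x^2)
 g(x) = sqrt(C1 + x^2)


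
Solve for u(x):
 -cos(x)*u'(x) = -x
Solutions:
 u(x) = C1 + Integral(x/cos(x), x)


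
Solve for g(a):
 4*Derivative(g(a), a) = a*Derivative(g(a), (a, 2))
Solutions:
 g(a) = C1 + C2*a^5


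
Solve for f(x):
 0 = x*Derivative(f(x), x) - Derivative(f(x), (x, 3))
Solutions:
 f(x) = C1 + Integral(C2*airyai(x) + C3*airybi(x), x)


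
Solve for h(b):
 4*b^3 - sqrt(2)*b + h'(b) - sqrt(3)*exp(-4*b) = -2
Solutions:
 h(b) = C1 - b^4 + sqrt(2)*b^2/2 - 2*b - sqrt(3)*exp(-4*b)/4


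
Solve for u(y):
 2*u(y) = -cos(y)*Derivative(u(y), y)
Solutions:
 u(y) = C1*(sin(y) - 1)/(sin(y) + 1)


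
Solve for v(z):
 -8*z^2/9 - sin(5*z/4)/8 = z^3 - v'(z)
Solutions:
 v(z) = C1 + z^4/4 + 8*z^3/27 - cos(5*z/4)/10


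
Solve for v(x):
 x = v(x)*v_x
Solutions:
 v(x) = -sqrt(C1 + x^2)
 v(x) = sqrt(C1 + x^2)


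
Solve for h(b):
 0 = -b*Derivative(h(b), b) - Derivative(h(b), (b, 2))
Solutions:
 h(b) = C1 + C2*erf(sqrt(2)*b/2)


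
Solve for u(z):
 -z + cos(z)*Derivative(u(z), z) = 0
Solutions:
 u(z) = C1 + Integral(z/cos(z), z)
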